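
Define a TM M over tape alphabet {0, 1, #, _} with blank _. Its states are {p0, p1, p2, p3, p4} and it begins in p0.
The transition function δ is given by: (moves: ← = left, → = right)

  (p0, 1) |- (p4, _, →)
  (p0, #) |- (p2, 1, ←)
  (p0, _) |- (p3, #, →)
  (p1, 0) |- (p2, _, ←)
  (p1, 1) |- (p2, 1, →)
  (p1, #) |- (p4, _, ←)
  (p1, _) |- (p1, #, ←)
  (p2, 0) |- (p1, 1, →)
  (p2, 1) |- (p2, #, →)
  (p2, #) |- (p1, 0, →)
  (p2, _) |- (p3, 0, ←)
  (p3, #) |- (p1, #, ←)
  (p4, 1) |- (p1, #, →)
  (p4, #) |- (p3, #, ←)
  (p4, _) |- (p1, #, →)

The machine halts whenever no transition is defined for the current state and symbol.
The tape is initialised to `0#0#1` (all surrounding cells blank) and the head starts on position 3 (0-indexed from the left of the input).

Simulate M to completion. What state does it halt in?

p4

p0 | 0#0[#]1__   read # → write 1, move ←, go to p2
p2 | 0#[0]11__   read 0 → write 1, move →, go to p1
p1 | 0#1[1]1__   read 1 → write 1, move →, go to p2
p2 | 0#11[1]__   read 1 → write #, move →, go to p2
p2 | 0#11#[_]_   read _ → write 0, move ←, go to p3
p3 | 0#11[#]0_   read # → write #, move ←, go to p1
p1 | 0#1[1]#0_   read 1 → write 1, move →, go to p2
p2 | 0#11[#]0_   read # → write 0, move →, go to p1
p1 | 0#110[0]_   read 0 → write _, move ←, go to p2
p2 | 0#11[0]__   read 0 → write 1, move →, go to p1
p1 | 0#111[_]_   read _ → write #, move ←, go to p1
p1 | 0#11[1]#_   read 1 → write 1, move →, go to p2
p2 | 0#111[#]_   read # → write 0, move →, go to p1
p1 | 0#1110[_]   read _ → write #, move ←, go to p1
p1 | 0#111[0]#   read 0 → write _, move ←, go to p2
p2 | 0#11[1]_#   read 1 → write #, move →, go to p2
p2 | 0#11#[_]#   read _ → write 0, move ←, go to p3
p3 | 0#11[#]0#   read # → write #, move ←, go to p1
p1 | 0#1[1]#0#   read 1 → write 1, move →, go to p2
p2 | 0#11[#]0#   read # → write 0, move →, go to p1
p1 | 0#110[0]#   read 0 → write _, move ←, go to p2
p2 | 0#11[0]_#   read 0 → write 1, move →, go to p1
p1 | 0#111[_]#   read _ → write #, move ←, go to p1
p1 | 0#11[1]##   read 1 → write 1, move →, go to p2
p2 | 0#111[#]#   read # → write 0, move →, go to p1
p1 | 0#1110[#]   read # → write _, move ←, go to p4
p4 | 0#111[0]_
No transition is defined for (p4, 0); M halts in state p4.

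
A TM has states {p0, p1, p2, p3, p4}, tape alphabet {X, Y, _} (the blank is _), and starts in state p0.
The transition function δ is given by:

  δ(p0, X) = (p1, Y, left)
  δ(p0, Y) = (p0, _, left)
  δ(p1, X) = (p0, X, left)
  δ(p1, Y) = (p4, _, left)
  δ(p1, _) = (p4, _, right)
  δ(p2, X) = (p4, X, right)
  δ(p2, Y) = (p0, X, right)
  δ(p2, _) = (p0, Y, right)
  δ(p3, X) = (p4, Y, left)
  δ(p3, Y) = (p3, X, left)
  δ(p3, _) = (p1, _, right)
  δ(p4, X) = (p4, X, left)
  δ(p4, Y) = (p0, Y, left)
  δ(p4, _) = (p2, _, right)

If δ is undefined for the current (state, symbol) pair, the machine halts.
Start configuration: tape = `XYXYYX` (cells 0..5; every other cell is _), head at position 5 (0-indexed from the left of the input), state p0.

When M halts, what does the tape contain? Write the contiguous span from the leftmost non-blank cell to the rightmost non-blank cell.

state=p0 head=5 tape=_XYXYY[X]   (p0,X)→(p1,Y,left)
state=p1 head=4 tape=_XYXY[Y]Y   (p1,Y)→(p4,_,left)
state=p4 head=3 tape=_XYX[Y]_Y   (p4,Y)→(p0,Y,left)
state=p0 head=2 tape=_XY[X]Y_Y   (p0,X)→(p1,Y,left)
state=p1 head=1 tape=_X[Y]YY_Y   (p1,Y)→(p4,_,left)
state=p4 head=0 tape=_[X]_YY_Y   (p4,X)→(p4,X,left)
state=p4 head=-1 tape=[_]X_YY_Y   (p4,_)→(p2,_,right)
state=p2 head=0 tape=_[X]_YY_Y   (p2,X)→(p4,X,right)
state=p4 head=1 tape=_X[_]YY_Y   (p4,_)→(p2,_,right)
state=p2 head=2 tape=_X_[Y]Y_Y   (p2,Y)→(p0,X,right)
state=p0 head=3 tape=_X_X[Y]_Y   (p0,Y)→(p0,_,left)
state=p0 head=2 tape=_X_[X]__Y   (p0,X)→(p1,Y,left)
state=p1 head=1 tape=_X[_]Y__Y   (p1,_)→(p4,_,right)
state=p4 head=2 tape=_X_[Y]__Y   (p4,Y)→(p0,Y,left)
state=p0 head=1 tape=_X[_]Y__Y
The non-blank tape span at halt is X_Y__Y.

X_Y__Y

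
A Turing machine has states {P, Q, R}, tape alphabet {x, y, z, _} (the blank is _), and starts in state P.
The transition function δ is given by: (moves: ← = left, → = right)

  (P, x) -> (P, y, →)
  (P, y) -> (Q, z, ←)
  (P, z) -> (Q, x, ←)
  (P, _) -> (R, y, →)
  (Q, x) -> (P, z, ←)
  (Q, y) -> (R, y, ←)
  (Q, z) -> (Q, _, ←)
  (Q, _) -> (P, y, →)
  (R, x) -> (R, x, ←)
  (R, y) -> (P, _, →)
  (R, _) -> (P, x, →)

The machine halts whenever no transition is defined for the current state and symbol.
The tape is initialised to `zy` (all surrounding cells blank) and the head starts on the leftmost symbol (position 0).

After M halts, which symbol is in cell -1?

z

state=P head=0 tape=___[z]y   (P,z)→(Q,x,←)
state=Q head=-1 tape=__[_]xy   (Q,_)→(P,y,→)
state=P head=0 tape=__y[x]y   (P,x)→(P,y,→)
state=P head=1 tape=__yy[y]   (P,y)→(Q,z,←)
state=Q head=0 tape=__y[y]z   (Q,y)→(R,y,←)
state=R head=-1 tape=__[y]yz   (R,y)→(P,_,→)
state=P head=0 tape=___[y]z   (P,y)→(Q,z,←)
state=Q head=-1 tape=__[_]zz   (Q,_)→(P,y,→)
state=P head=0 tape=__y[z]z   (P,z)→(Q,x,←)
state=Q head=-1 tape=__[y]xz   (Q,y)→(R,y,←)
state=R head=-2 tape=_[_]yxz   (R,_)→(P,x,→)
state=P head=-1 tape=_x[y]xz   (P,y)→(Q,z,←)
state=Q head=-2 tape=_[x]zxz   (Q,x)→(P,z,←)
state=P head=-3 tape=[_]zzxz   (P,_)→(R,y,→)
state=R head=-2 tape=y[z]zxz
Cell -1 holds z when M halts.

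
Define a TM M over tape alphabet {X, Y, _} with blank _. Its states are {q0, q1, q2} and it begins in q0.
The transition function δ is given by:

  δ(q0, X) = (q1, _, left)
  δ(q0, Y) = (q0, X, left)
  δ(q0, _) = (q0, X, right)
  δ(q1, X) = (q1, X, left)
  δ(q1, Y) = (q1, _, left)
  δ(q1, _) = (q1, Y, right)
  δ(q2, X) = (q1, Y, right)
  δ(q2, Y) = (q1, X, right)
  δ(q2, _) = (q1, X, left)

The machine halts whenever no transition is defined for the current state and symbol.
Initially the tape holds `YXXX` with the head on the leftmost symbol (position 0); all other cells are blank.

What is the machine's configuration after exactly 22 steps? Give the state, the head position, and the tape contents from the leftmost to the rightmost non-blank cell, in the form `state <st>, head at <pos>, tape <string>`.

state=q0 head=0 tape=_____[Y]XXX   (q0,Y)→(q0,X,left)
state=q0 head=-1 tape=____[_]XXXX   (q0,_)→(q0,X,right)
state=q0 head=0 tape=____X[X]XXX   (q0,X)→(q1,_,left)
state=q1 head=-1 tape=____[X]_XXX   (q1,X)→(q1,X,left)
state=q1 head=-2 tape=___[_]X_XXX   (q1,_)→(q1,Y,right)
state=q1 head=-1 tape=___Y[X]_XXX   (q1,X)→(q1,X,left)
state=q1 head=-2 tape=___[Y]X_XXX   (q1,Y)→(q1,_,left)
state=q1 head=-3 tape=__[_]_X_XXX   (q1,_)→(q1,Y,right)
state=q1 head=-2 tape=__Y[_]X_XXX   (q1,_)→(q1,Y,right)
state=q1 head=-1 tape=__YY[X]_XXX   (q1,X)→(q1,X,left)
state=q1 head=-2 tape=__Y[Y]X_XXX   (q1,Y)→(q1,_,left)
state=q1 head=-3 tape=__[Y]_X_XXX   (q1,Y)→(q1,_,left)
state=q1 head=-4 tape=_[_]__X_XXX   (q1,_)→(q1,Y,right)
state=q1 head=-3 tape=_Y[_]_X_XXX   (q1,_)→(q1,Y,right)
state=q1 head=-2 tape=_YY[_]X_XXX   (q1,_)→(q1,Y,right)
state=q1 head=-1 tape=_YYY[X]_XXX   (q1,X)→(q1,X,left)
state=q1 head=-2 tape=_YY[Y]X_XXX   (q1,Y)→(q1,_,left)
state=q1 head=-3 tape=_Y[Y]_X_XXX   (q1,Y)→(q1,_,left)
state=q1 head=-4 tape=_[Y]__X_XXX   (q1,Y)→(q1,_,left)
state=q1 head=-5 tape=[_]___X_XXX   (q1,_)→(q1,Y,right)
state=q1 head=-4 tape=Y[_]__X_XXX   (q1,_)→(q1,Y,right)
state=q1 head=-3 tape=YY[_]_X_XXX   (q1,_)→(q1,Y,right)
state=q1 head=-2 tape=YYY[_]X_XXX
After 22 steps: state q1, head at -2, tape YYY_X_XXX.

state q1, head at -2, tape YYY_X_XXX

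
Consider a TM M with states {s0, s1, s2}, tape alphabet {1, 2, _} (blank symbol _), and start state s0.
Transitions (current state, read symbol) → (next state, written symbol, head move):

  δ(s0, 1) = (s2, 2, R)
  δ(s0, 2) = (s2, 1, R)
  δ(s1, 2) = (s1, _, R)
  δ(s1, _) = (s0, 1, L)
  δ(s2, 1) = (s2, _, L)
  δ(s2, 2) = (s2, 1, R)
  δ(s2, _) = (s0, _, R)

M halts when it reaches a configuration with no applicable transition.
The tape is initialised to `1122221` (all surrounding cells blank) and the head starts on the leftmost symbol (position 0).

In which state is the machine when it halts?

s0

s0 | [1]122221   read 1 → write 2, move R, go to s2
s2 | 2[1]22221   read 1 → write _, move L, go to s2
s2 | [2]_22221   read 2 → write 1, move R, go to s2
s2 | 1[_]22221   read _ → write _, move R, go to s0
s0 | 1_[2]2221   read 2 → write 1, move R, go to s2
s2 | 1_1[2]221   read 2 → write 1, move R, go to s2
s2 | 1_11[2]21   read 2 → write 1, move R, go to s2
s2 | 1_111[2]1   read 2 → write 1, move R, go to s2
s2 | 1_1111[1]   read 1 → write _, move L, go to s2
s2 | 1_111[1]_   read 1 → write _, move L, go to s2
s2 | 1_11[1]__   read 1 → write _, move L, go to s2
s2 | 1_1[1]___   read 1 → write _, move L, go to s2
s2 | 1_[1]____   read 1 → write _, move L, go to s2
s2 | 1[_]_____   read _ → write _, move R, go to s0
s0 | 1_[_]____
No transition is defined for (s0, _); M halts in state s0.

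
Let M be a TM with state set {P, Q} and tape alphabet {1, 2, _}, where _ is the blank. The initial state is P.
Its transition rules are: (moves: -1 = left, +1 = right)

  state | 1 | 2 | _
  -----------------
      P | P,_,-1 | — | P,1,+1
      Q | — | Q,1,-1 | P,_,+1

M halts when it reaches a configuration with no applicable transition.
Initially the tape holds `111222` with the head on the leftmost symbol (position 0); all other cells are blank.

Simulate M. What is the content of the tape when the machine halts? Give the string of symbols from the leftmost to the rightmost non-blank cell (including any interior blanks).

P | ___[1]11222   read 1 → write _, move -1, go to P
P | __[_]_11222   read _ → write 1, move +1, go to P
P | __1[_]11222   read _ → write 1, move +1, go to P
P | __11[1]1222   read 1 → write _, move -1, go to P
P | __1[1]_1222   read 1 → write _, move -1, go to P
P | __[1]__1222   read 1 → write _, move -1, go to P
P | _[_]___1222   read _ → write 1, move +1, go to P
P | _1[_]__1222   read _ → write 1, move +1, go to P
P | _11[_]_1222   read _ → write 1, move +1, go to P
P | _111[_]1222   read _ → write 1, move +1, go to P
P | _1111[1]222   read 1 → write _, move -1, go to P
P | _111[1]_222   read 1 → write _, move -1, go to P
P | _11[1]__222   read 1 → write _, move -1, go to P
P | _1[1]___222   read 1 → write _, move -1, go to P
P | _[1]____222   read 1 → write _, move -1, go to P
P | [_]_____222   read _ → write 1, move +1, go to P
P | 1[_]____222   read _ → write 1, move +1, go to P
P | 11[_]___222   read _ → write 1, move +1, go to P
P | 111[_]__222   read _ → write 1, move +1, go to P
P | 1111[_]_222   read _ → write 1, move +1, go to P
P | 11111[_]222   read _ → write 1, move +1, go to P
P | 111111[2]22
The non-blank tape span at halt is 111111222.

111111222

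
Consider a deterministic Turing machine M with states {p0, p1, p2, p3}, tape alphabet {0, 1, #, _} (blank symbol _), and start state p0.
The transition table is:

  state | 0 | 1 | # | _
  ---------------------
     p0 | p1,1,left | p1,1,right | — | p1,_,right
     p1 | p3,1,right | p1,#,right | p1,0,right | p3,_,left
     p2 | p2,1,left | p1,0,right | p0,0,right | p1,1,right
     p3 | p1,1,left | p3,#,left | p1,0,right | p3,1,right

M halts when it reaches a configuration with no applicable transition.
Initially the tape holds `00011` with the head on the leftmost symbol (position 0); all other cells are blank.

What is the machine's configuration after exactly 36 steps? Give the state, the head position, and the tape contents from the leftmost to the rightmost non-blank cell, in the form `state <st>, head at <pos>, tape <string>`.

state p3, head at 4, tape 1000#011

state=p0 head=0 tape=___[0]0011_   (p0,0)→(p1,1,left)
state=p1 head=-1 tape=__[_]10011_   (p1,_)→(p3,_,left)
state=p3 head=-2 tape=_[_]_10011_   (p3,_)→(p3,1,right)
state=p3 head=-1 tape=_1[_]10011_   (p3,_)→(p3,1,right)
state=p3 head=0 tape=_11[1]0011_   (p3,1)→(p3,#,left)
state=p3 head=-1 tape=_1[1]#0011_   (p3,1)→(p3,#,left)
state=p3 head=-2 tape=_[1]##0011_   (p3,1)→(p3,#,left)
state=p3 head=-3 tape=[_]###0011_   (p3,_)→(p3,1,right)
state=p3 head=-2 tape=1[#]##0011_   (p3,#)→(p1,0,right)
state=p1 head=-1 tape=10[#]#0011_   (p1,#)→(p1,0,right)
state=p1 head=0 tape=100[#]0011_   (p1,#)→(p1,0,right)
state=p1 head=1 tape=1000[0]011_   (p1,0)→(p3,1,right)
state=p3 head=2 tape=10001[0]11_   (p3,0)→(p1,1,left)
state=p1 head=1 tape=1000[1]111_   (p1,1)→(p1,#,right)
state=p1 head=2 tape=1000#[1]11_   (p1,1)→(p1,#,right)
state=p1 head=3 tape=1000##[1]1_   (p1,1)→(p1,#,right)
state=p1 head=4 tape=1000###[1]_   (p1,1)→(p1,#,right)
state=p1 head=5 tape=1000####[_]   (p1,_)→(p3,_,left)
state=p3 head=4 tape=1000###[#]_   (p3,#)→(p1,0,right)
state=p1 head=5 tape=1000###0[_]   (p1,_)→(p3,_,left)
state=p3 head=4 tape=1000###[0]_   (p3,0)→(p1,1,left)
state=p1 head=3 tape=1000##[#]1_   (p1,#)→(p1,0,right)
state=p1 head=4 tape=1000##0[1]_   (p1,1)→(p1,#,right)
state=p1 head=5 tape=1000##0#[_]   (p1,_)→(p3,_,left)
state=p3 head=4 tape=1000##0[#]_   (p3,#)→(p1,0,right)
state=p1 head=5 tape=1000##00[_]   (p1,_)→(p3,_,left)
state=p3 head=4 tape=1000##0[0]_   (p3,0)→(p1,1,left)
state=p1 head=3 tape=1000##[0]1_   (p1,0)→(p3,1,right)
state=p3 head=4 tape=1000##1[1]_   (p3,1)→(p3,#,left)
state=p3 head=3 tape=1000##[1]#_   (p3,1)→(p3,#,left)
state=p3 head=2 tape=1000#[#]##_   (p3,#)→(p1,0,right)
state=p1 head=3 tape=1000#0[#]#_   (p1,#)→(p1,0,right)
state=p1 head=4 tape=1000#00[#]_   (p1,#)→(p1,0,right)
state=p1 head=5 tape=1000#000[_]   (p1,_)→(p3,_,left)
state=p3 head=4 tape=1000#00[0]_   (p3,0)→(p1,1,left)
state=p1 head=3 tape=1000#0[0]1_   (p1,0)→(p3,1,right)
state=p3 head=4 tape=1000#01[1]_
After 36 steps: state p3, head at 4, tape 1000#011.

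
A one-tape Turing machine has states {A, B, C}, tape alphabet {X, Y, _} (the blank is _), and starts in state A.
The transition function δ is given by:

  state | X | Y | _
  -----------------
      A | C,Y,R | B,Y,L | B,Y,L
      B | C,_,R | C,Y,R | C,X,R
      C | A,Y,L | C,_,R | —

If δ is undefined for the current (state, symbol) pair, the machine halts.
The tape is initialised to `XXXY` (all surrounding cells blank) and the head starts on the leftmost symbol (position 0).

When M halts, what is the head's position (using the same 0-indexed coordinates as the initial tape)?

4

state=A head=0 tape=_[X]XXY_   (A,X)→(C,Y,R)
state=C head=1 tape=_Y[X]XY_   (C,X)→(A,Y,L)
state=A head=0 tape=_[Y]YXY_   (A,Y)→(B,Y,L)
state=B head=-1 tape=[_]YYXY_   (B,_)→(C,X,R)
state=C head=0 tape=X[Y]YXY_   (C,Y)→(C,_,R)
state=C head=1 tape=X_[Y]XY_   (C,Y)→(C,_,R)
state=C head=2 tape=X__[X]Y_   (C,X)→(A,Y,L)
state=A head=1 tape=X_[_]YY_   (A,_)→(B,Y,L)
state=B head=0 tape=X[_]YYY_   (B,_)→(C,X,R)
state=C head=1 tape=XX[Y]YY_   (C,Y)→(C,_,R)
state=C head=2 tape=XX_[Y]Y_   (C,Y)→(C,_,R)
state=C head=3 tape=XX__[Y]_   (C,Y)→(C,_,R)
state=C head=4 tape=XX___[_]
At halt the head is at cell 4.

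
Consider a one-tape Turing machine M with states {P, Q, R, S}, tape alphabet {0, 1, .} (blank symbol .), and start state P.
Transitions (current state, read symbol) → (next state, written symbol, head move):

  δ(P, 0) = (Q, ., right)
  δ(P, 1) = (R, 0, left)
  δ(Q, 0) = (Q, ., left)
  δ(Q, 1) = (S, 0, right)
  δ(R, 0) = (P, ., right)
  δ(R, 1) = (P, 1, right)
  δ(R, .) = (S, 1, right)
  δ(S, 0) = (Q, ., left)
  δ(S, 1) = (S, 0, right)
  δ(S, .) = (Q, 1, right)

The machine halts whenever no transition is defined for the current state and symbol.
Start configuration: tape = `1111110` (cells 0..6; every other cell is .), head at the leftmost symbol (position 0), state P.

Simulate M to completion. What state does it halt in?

Q

state=P head=0 tape=.[1]111110   (P,1)→(R,0,left)
state=R head=-1 tape=[.]0111110   (R,.)→(S,1,right)
state=S head=0 tape=1[0]111110   (S,0)→(Q,.,left)
state=Q head=-1 tape=[1].111110   (Q,1)→(S,0,right)
state=S head=0 tape=0[.]111110   (S,.)→(Q,1,right)
state=Q head=1 tape=01[1]11110   (Q,1)→(S,0,right)
state=S head=2 tape=010[1]1110   (S,1)→(S,0,right)
state=S head=3 tape=0100[1]110   (S,1)→(S,0,right)
state=S head=4 tape=01000[1]10   (S,1)→(S,0,right)
state=S head=5 tape=010000[1]0   (S,1)→(S,0,right)
state=S head=6 tape=0100000[0]   (S,0)→(Q,.,left)
state=Q head=5 tape=010000[0].   (Q,0)→(Q,.,left)
state=Q head=4 tape=01000[0]..   (Q,0)→(Q,.,left)
state=Q head=3 tape=0100[0]...   (Q,0)→(Q,.,left)
state=Q head=2 tape=010[0]....   (Q,0)→(Q,.,left)
state=Q head=1 tape=01[0].....   (Q,0)→(Q,.,left)
state=Q head=0 tape=0[1]......   (Q,1)→(S,0,right)
state=S head=1 tape=00[.].....   (S,.)→(Q,1,right)
state=Q head=2 tape=001[.]....
No transition is defined for (Q, .); M halts in state Q.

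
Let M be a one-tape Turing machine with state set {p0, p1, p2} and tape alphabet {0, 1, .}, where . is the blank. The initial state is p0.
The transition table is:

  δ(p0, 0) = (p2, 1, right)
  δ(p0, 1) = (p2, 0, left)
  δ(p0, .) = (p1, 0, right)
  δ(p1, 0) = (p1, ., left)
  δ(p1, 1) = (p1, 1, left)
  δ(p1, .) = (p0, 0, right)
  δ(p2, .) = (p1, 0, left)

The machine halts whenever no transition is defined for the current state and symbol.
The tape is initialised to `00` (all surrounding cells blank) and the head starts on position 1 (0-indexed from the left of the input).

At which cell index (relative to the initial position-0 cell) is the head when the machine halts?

p0 | ..0[0].   read 0 → write 1, move right, go to p2
p2 | ..01[.]   read . → write 0, move left, go to p1
p1 | ..0[1]0   read 1 → write 1, move left, go to p1
p1 | ..[0]10   read 0 → write ., move left, go to p1
p1 | .[.].10   read . → write 0, move right, go to p0
p0 | .0[.]10   read . → write 0, move right, go to p1
p1 | .00[1]0   read 1 → write 1, move left, go to p1
p1 | .0[0]10   read 0 → write ., move left, go to p1
p1 | .[0].10   read 0 → write ., move left, go to p1
p1 | [.]..10   read . → write 0, move right, go to p0
p0 | 0[.].10   read . → write 0, move right, go to p1
p1 | 00[.]10   read . → write 0, move right, go to p0
p0 | 000[1]0   read 1 → write 0, move left, go to p2
p2 | 00[0]00
At halt the head is at cell 0.

0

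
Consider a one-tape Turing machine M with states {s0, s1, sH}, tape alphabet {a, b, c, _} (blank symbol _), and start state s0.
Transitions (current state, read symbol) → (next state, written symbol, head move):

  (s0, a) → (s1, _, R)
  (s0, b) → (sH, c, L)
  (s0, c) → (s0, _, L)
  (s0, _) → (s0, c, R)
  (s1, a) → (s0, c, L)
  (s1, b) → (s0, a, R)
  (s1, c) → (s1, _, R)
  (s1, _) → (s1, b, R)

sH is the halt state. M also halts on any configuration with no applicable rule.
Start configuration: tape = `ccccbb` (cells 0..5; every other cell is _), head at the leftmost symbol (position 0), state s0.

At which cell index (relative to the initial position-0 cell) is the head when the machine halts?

state=s0 head=0 tape=____[c]cccbb   (s0,c)→(s0,_,L)
state=s0 head=-1 tape=___[_]_cccbb   (s0,_)→(s0,c,R)
state=s0 head=0 tape=___c[_]cccbb   (s0,_)→(s0,c,R)
state=s0 head=1 tape=___cc[c]ccbb   (s0,c)→(s0,_,L)
state=s0 head=0 tape=___c[c]_ccbb   (s0,c)→(s0,_,L)
state=s0 head=-1 tape=___[c]__ccbb   (s0,c)→(s0,_,L)
state=s0 head=-2 tape=__[_]___ccbb   (s0,_)→(s0,c,R)
state=s0 head=-1 tape=__c[_]__ccbb   (s0,_)→(s0,c,R)
state=s0 head=0 tape=__cc[_]_ccbb   (s0,_)→(s0,c,R)
state=s0 head=1 tape=__ccc[_]ccbb   (s0,_)→(s0,c,R)
state=s0 head=2 tape=__cccc[c]cbb   (s0,c)→(s0,_,L)
state=s0 head=1 tape=__ccc[c]_cbb   (s0,c)→(s0,_,L)
state=s0 head=0 tape=__cc[c]__cbb   (s0,c)→(s0,_,L)
state=s0 head=-1 tape=__c[c]___cbb   (s0,c)→(s0,_,L)
state=s0 head=-2 tape=__[c]____cbb   (s0,c)→(s0,_,L)
state=s0 head=-3 tape=_[_]_____cbb   (s0,_)→(s0,c,R)
state=s0 head=-2 tape=_c[_]____cbb   (s0,_)→(s0,c,R)
state=s0 head=-1 tape=_cc[_]___cbb   (s0,_)→(s0,c,R)
state=s0 head=0 tape=_ccc[_]__cbb   (s0,_)→(s0,c,R)
state=s0 head=1 tape=_cccc[_]_cbb   (s0,_)→(s0,c,R)
state=s0 head=2 tape=_ccccc[_]cbb   (s0,_)→(s0,c,R)
state=s0 head=3 tape=_cccccc[c]bb   (s0,c)→(s0,_,L)
state=s0 head=2 tape=_ccccc[c]_bb   (s0,c)→(s0,_,L)
state=s0 head=1 tape=_cccc[c]__bb   (s0,c)→(s0,_,L)
state=s0 head=0 tape=_ccc[c]___bb   (s0,c)→(s0,_,L)
state=s0 head=-1 tape=_cc[c]____bb   (s0,c)→(s0,_,L)
state=s0 head=-2 tape=_c[c]_____bb   (s0,c)→(s0,_,L)
state=s0 head=-3 tape=_[c]______bb   (s0,c)→(s0,_,L)
state=s0 head=-4 tape=[_]_______bb   (s0,_)→(s0,c,R)
state=s0 head=-3 tape=c[_]______bb   (s0,_)→(s0,c,R)
state=s0 head=-2 tape=cc[_]_____bb   (s0,_)→(s0,c,R)
state=s0 head=-1 tape=ccc[_]____bb   (s0,_)→(s0,c,R)
state=s0 head=0 tape=cccc[_]___bb   (s0,_)→(s0,c,R)
state=s0 head=1 tape=ccccc[_]__bb   (s0,_)→(s0,c,R)
state=s0 head=2 tape=cccccc[_]_bb   (s0,_)→(s0,c,R)
state=s0 head=3 tape=ccccccc[_]bb   (s0,_)→(s0,c,R)
state=s0 head=4 tape=cccccccc[b]b   (s0,b)→(sH,c,L)
state=sH head=3 tape=ccccccc[c]cb
At halt the head is at cell 3.

3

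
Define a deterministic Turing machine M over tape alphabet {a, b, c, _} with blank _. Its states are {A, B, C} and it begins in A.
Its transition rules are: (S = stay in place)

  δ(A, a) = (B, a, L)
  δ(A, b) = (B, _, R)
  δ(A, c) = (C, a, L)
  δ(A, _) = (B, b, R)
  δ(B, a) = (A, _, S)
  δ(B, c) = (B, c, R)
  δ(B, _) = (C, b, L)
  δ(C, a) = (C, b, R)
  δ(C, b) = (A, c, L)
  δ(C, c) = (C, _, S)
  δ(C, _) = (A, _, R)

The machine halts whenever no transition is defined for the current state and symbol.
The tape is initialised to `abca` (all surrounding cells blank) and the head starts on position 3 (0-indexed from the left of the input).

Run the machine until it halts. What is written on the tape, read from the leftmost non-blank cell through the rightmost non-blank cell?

bcbcb

state=A head=3 tape=__abc[a]_   (A,a)→(B,a,L)
state=B head=2 tape=__ab[c]a_   (B,c)→(B,c,R)
state=B head=3 tape=__abc[a]_   (B,a)→(A,_,S)
state=A head=3 tape=__abc[_]_   (A,_)→(B,b,R)
state=B head=4 tape=__abcb[_]   (B,_)→(C,b,L)
state=C head=3 tape=__abc[b]b   (C,b)→(A,c,L)
state=A head=2 tape=__ab[c]cb   (A,c)→(C,a,L)
state=C head=1 tape=__a[b]acb   (C,b)→(A,c,L)
state=A head=0 tape=__[a]cacb   (A,a)→(B,a,L)
state=B head=-1 tape=_[_]acacb   (B,_)→(C,b,L)
state=C head=-2 tape=[_]bacacb   (C,_)→(A,_,R)
state=A head=-1 tape=_[b]acacb   (A,b)→(B,_,R)
state=B head=0 tape=__[a]cacb   (B,a)→(A,_,S)
state=A head=0 tape=__[_]cacb   (A,_)→(B,b,R)
state=B head=1 tape=__b[c]acb   (B,c)→(B,c,R)
state=B head=2 tape=__bc[a]cb   (B,a)→(A,_,S)
state=A head=2 tape=__bc[_]cb   (A,_)→(B,b,R)
state=B head=3 tape=__bcb[c]b   (B,c)→(B,c,R)
state=B head=4 tape=__bcbc[b]
The non-blank tape span at halt is bcbcb.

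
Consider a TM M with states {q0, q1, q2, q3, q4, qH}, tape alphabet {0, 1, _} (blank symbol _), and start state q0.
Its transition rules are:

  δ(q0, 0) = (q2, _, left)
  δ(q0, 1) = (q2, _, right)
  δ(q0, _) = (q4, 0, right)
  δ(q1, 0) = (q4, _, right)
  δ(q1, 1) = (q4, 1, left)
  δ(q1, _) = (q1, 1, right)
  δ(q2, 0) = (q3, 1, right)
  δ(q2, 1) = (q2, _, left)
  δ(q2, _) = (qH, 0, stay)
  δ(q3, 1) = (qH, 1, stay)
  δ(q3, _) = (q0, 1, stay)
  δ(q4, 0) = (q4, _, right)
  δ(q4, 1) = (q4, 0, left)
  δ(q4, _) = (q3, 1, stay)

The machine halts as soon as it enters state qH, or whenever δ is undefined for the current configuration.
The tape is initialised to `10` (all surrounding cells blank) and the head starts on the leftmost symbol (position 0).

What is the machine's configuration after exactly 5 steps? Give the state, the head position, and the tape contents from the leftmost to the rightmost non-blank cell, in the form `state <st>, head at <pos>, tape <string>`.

state=q0 head=0 tape=[1]0__   (q0,1)→(q2,_,right)
state=q2 head=1 tape=_[0]__   (q2,0)→(q3,1,right)
state=q3 head=2 tape=_1[_]_   (q3,_)→(q0,1,stay)
state=q0 head=2 tape=_1[1]_   (q0,1)→(q2,_,right)
state=q2 head=3 tape=_1_[_]   (q2,_)→(qH,0,stay)
state=qH head=3 tape=_1_[0]
After 5 steps: state qH, head at 3, tape 1_0.

state qH, head at 3, tape 1_0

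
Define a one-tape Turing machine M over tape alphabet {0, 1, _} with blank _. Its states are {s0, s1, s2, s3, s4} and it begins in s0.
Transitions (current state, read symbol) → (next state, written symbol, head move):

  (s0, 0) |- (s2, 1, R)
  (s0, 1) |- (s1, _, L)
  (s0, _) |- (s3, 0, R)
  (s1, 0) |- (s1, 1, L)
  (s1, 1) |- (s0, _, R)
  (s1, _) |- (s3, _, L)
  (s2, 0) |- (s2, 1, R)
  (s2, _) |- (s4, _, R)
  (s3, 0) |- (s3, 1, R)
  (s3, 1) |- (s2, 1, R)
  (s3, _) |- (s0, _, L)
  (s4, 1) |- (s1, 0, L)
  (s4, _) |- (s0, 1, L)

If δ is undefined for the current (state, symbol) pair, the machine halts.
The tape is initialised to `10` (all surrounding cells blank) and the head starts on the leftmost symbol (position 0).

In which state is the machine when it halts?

state=s0 head=0 tape=___[1]0   (s0,1)→(s1,_,L)
state=s1 head=-1 tape=__[_]_0   (s1,_)→(s3,_,L)
state=s3 head=-2 tape=_[_]__0   (s3,_)→(s0,_,L)
state=s0 head=-3 tape=[_]___0   (s0,_)→(s3,0,R)
state=s3 head=-2 tape=0[_]__0   (s3,_)→(s0,_,L)
state=s0 head=-3 tape=[0]___0   (s0,0)→(s2,1,R)
state=s2 head=-2 tape=1[_]__0   (s2,_)→(s4,_,R)
state=s4 head=-1 tape=1_[_]_0   (s4,_)→(s0,1,L)
state=s0 head=-2 tape=1[_]1_0   (s0,_)→(s3,0,R)
state=s3 head=-1 tape=10[1]_0   (s3,1)→(s2,1,R)
state=s2 head=0 tape=101[_]0   (s2,_)→(s4,_,R)
state=s4 head=1 tape=101_[0]
No transition is defined for (s4, 0); M halts in state s4.

s4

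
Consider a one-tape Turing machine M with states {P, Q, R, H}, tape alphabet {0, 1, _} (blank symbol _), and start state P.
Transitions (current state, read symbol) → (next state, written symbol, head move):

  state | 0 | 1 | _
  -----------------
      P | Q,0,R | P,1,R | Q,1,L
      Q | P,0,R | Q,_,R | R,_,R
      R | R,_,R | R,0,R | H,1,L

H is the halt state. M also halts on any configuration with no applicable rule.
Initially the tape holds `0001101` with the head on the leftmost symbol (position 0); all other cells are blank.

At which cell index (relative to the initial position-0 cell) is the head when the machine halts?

P | [0]001101___   read 0 → write 0, move R, go to Q
Q | 0[0]01101___   read 0 → write 0, move R, go to P
P | 00[0]1101___   read 0 → write 0, move R, go to Q
Q | 000[1]101___   read 1 → write _, move R, go to Q
Q | 000_[1]01___   read 1 → write _, move R, go to Q
Q | 000__[0]1___   read 0 → write 0, move R, go to P
P | 000__0[1]___   read 1 → write 1, move R, go to P
P | 000__01[_]__   read _ → write 1, move L, go to Q
Q | 000__0[1]1__   read 1 → write _, move R, go to Q
Q | 000__0_[1]__   read 1 → write _, move R, go to Q
Q | 000__0__[_]_   read _ → write _, move R, go to R
R | 000__0___[_]   read _ → write 1, move L, go to H
H | 000__0__[_]1
At halt the head is at cell 8.

8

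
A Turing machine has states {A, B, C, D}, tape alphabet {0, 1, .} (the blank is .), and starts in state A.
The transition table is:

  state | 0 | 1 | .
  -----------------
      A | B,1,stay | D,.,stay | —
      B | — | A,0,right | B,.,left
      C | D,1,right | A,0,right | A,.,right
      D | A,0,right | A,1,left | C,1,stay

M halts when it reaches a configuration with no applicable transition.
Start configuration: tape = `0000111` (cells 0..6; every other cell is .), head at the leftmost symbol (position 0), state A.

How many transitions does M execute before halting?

17

A | [0]000111.   read 0 → write 1, move stay, go to B
B | [1]000111.   read 1 → write 0, move right, go to A
A | 0[0]00111.   read 0 → write 1, move stay, go to B
B | 0[1]00111.   read 1 → write 0, move right, go to A
A | 00[0]0111.   read 0 → write 1, move stay, go to B
B | 00[1]0111.   read 1 → write 0, move right, go to A
A | 000[0]111.   read 0 → write 1, move stay, go to B
B | 000[1]111.   read 1 → write 0, move right, go to A
A | 0000[1]11.   read 1 → write ., move stay, go to D
D | 0000[.]11.   read . → write 1, move stay, go to C
C | 0000[1]11.   read 1 → write 0, move right, go to A
A | 00000[1]1.   read 1 → write ., move stay, go to D
D | 00000[.]1.   read . → write 1, move stay, go to C
C | 00000[1]1.   read 1 → write 0, move right, go to A
A | 000000[1].   read 1 → write ., move stay, go to D
D | 000000[.].   read . → write 1, move stay, go to C
C | 000000[1].   read 1 → write 0, move right, go to A
A | 0000000[.]
M halts after 17 transitions.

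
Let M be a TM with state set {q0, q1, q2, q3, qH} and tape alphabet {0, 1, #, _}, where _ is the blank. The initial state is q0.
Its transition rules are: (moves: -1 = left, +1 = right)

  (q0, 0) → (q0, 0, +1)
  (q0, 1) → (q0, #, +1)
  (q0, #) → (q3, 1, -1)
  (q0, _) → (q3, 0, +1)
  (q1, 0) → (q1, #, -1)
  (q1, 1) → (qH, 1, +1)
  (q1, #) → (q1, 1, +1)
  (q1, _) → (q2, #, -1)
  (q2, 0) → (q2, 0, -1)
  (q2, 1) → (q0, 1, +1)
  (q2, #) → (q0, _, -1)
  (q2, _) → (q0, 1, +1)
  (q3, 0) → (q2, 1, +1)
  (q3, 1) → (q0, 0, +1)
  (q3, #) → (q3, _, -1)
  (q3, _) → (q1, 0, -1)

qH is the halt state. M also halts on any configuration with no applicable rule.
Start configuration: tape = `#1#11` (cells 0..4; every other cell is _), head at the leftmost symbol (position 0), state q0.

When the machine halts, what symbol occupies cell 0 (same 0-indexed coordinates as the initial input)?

q0 | ___[#]1#11__   read # → write 1, move -1, go to q3
q3 | __[_]11#11__   read _ → write 0, move -1, go to q1
q1 | _[_]011#11__   read _ → write #, move -1, go to q2
q2 | [_]#011#11__   read _ → write 1, move +1, go to q0
q0 | 1[#]011#11__   read # → write 1, move -1, go to q3
q3 | [1]1011#11__   read 1 → write 0, move +1, go to q0
q0 | 0[1]011#11__   read 1 → write #, move +1, go to q0
q0 | 0#[0]11#11__   read 0 → write 0, move +1, go to q0
q0 | 0#0[1]1#11__   read 1 → write #, move +1, go to q0
q0 | 0#0#[1]#11__   read 1 → write #, move +1, go to q0
q0 | 0#0##[#]11__   read # → write 1, move -1, go to q3
q3 | 0#0#[#]111__   read # → write _, move -1, go to q3
q3 | 0#0[#]_111__   read # → write _, move -1, go to q3
q3 | 0#[0]__111__   read 0 → write 1, move +1, go to q2
q2 | 0#1[_]_111__   read _ → write 1, move +1, go to q0
q0 | 0#11[_]111__   read _ → write 0, move +1, go to q3
q3 | 0#110[1]11__   read 1 → write 0, move +1, go to q0
q0 | 0#1100[1]1__   read 1 → write #, move +1, go to q0
q0 | 0#1100#[1]__   read 1 → write #, move +1, go to q0
q0 | 0#1100##[_]_   read _ → write 0, move +1, go to q3
q3 | 0#1100##0[_]   read _ → write 0, move -1, go to q1
q1 | 0#1100##[0]0   read 0 → write #, move -1, go to q1
q1 | 0#1100#[#]#0   read # → write 1, move +1, go to q1
q1 | 0#1100#1[#]0   read # → write 1, move +1, go to q1
q1 | 0#1100#11[0]   read 0 → write #, move -1, go to q1
q1 | 0#1100#1[1]#   read 1 → write 1, move +1, go to qH
qH | 0#1100#11[#]
Cell 0 holds 1 when M halts.

1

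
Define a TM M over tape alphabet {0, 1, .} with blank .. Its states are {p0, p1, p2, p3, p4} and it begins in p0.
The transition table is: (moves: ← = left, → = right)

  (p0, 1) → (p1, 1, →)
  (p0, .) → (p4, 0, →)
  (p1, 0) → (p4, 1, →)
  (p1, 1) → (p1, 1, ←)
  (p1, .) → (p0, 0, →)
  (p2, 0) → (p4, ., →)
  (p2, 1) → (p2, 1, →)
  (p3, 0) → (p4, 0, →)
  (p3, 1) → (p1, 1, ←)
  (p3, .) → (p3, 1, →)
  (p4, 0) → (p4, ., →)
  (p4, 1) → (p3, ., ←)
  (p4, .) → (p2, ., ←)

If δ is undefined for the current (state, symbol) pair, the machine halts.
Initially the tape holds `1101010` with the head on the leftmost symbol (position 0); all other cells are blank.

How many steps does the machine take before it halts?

32

p0 | ...[1]101010   read 1 → write 1, move →, go to p1
p1 | ...1[1]01010   read 1 → write 1, move ←, go to p1
p1 | ...[1]101010   read 1 → write 1, move ←, go to p1
p1 | ..[.]1101010   read . → write 0, move →, go to p0
p0 | ..0[1]101010   read 1 → write 1, move →, go to p1
p1 | ..01[1]01010   read 1 → write 1, move ←, go to p1
p1 | ..0[1]101010   read 1 → write 1, move ←, go to p1
p1 | ..[0]1101010   read 0 → write 1, move →, go to p4
p4 | ..1[1]101010   read 1 → write ., move ←, go to p3
p3 | ..[1].101010   read 1 → write 1, move ←, go to p1
p1 | .[.]1.101010   read . → write 0, move →, go to p0
p0 | .0[1].101010   read 1 → write 1, move →, go to p1
p1 | .01[.]101010   read . → write 0, move →, go to p0
p0 | .010[1]01010   read 1 → write 1, move →, go to p1
p1 | .0101[0]1010   read 0 → write 1, move →, go to p4
p4 | .01011[1]010   read 1 → write ., move ←, go to p3
p3 | .0101[1].010   read 1 → write 1, move ←, go to p1
p1 | .010[1]1.010   read 1 → write 1, move ←, go to p1
p1 | .01[0]11.010   read 0 → write 1, move →, go to p4
p4 | .011[1]1.010   read 1 → write ., move ←, go to p3
p3 | .01[1].1.010   read 1 → write 1, move ←, go to p1
p1 | .0[1]1.1.010   read 1 → write 1, move ←, go to p1
p1 | .[0]11.1.010   read 0 → write 1, move →, go to p4
p4 | .1[1]1.1.010   read 1 → write ., move ←, go to p3
p3 | .[1].1.1.010   read 1 → write 1, move ←, go to p1
p1 | [.]1.1.1.010   read . → write 0, move →, go to p0
p0 | 0[1].1.1.010   read 1 → write 1, move →, go to p1
p1 | 01[.]1.1.010   read . → write 0, move →, go to p0
p0 | 010[1].1.010   read 1 → write 1, move →, go to p1
p1 | 0101[.]1.010   read . → write 0, move →, go to p0
p0 | 01010[1].010   read 1 → write 1, move →, go to p1
p1 | 010101[.]010   read . → write 0, move →, go to p0
p0 | 0101010[0]10
M halts after 32 transitions.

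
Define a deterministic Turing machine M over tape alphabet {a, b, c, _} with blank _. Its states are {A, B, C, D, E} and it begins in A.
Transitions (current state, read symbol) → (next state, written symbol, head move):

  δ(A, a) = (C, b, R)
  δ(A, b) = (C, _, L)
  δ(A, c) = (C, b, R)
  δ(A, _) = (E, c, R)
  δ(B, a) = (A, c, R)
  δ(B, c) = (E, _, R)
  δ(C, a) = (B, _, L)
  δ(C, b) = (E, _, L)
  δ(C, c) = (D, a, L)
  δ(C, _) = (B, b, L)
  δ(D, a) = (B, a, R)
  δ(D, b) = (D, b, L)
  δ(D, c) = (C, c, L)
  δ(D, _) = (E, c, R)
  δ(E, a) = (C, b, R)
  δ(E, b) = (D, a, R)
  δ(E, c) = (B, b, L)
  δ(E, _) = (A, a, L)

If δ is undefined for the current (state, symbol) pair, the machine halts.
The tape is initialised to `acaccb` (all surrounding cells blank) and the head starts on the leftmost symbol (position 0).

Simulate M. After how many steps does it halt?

A | _[a]caccb   read a → write b, move R, go to C
C | _b[c]accb   read c → write a, move L, go to D
D | _[b]aaccb   read b → write b, move L, go to D
D | [_]baaccb   read _ → write c, move R, go to E
E | c[b]aaccb   read b → write a, move R, go to D
D | ca[a]accb   read a → write a, move R, go to B
B | caa[a]ccb   read a → write c, move R, go to A
A | caac[c]cb   read c → write b, move R, go to C
C | caacb[c]b   read c → write a, move L, go to D
D | caac[b]ab   read b → write b, move L, go to D
D | caa[c]bab   read c → write c, move L, go to C
C | ca[a]cbab   read a → write _, move L, go to B
B | c[a]_cbab   read a → write c, move R, go to A
A | cc[_]cbab   read _ → write c, move R, go to E
E | ccc[c]bab   read c → write b, move L, go to B
B | cc[c]bbab   read c → write _, move R, go to E
E | cc_[b]bab   read b → write a, move R, go to D
D | cc_a[b]ab   read b → write b, move L, go to D
D | cc_[a]bab   read a → write a, move R, go to B
B | cc_a[b]ab
M halts after 19 transitions.

19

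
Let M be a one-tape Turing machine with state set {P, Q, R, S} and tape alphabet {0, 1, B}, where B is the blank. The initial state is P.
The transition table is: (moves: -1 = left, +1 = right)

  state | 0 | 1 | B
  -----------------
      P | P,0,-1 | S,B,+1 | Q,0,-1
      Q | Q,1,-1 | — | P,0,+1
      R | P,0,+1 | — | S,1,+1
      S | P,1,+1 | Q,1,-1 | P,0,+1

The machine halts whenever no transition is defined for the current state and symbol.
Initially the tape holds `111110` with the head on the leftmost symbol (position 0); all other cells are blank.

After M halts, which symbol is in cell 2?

0

state=P head=0 tape=[1]11110B   (P,1)→(S,B,+1)
state=S head=1 tape=B[1]1110B   (S,1)→(Q,1,-1)
state=Q head=0 tape=[B]11110B   (Q,B)→(P,0,+1)
state=P head=1 tape=0[1]1110B   (P,1)→(S,B,+1)
state=S head=2 tape=0B[1]110B   (S,1)→(Q,1,-1)
state=Q head=1 tape=0[B]1110B   (Q,B)→(P,0,+1)
state=P head=2 tape=00[1]110B   (P,1)→(S,B,+1)
state=S head=3 tape=00B[1]10B   (S,1)→(Q,1,-1)
state=Q head=2 tape=00[B]110B   (Q,B)→(P,0,+1)
state=P head=3 tape=000[1]10B   (P,1)→(S,B,+1)
state=S head=4 tape=000B[1]0B   (S,1)→(Q,1,-1)
state=Q head=3 tape=000[B]10B   (Q,B)→(P,0,+1)
state=P head=4 tape=0000[1]0B   (P,1)→(S,B,+1)
state=S head=5 tape=0000B[0]B   (S,0)→(P,1,+1)
state=P head=6 tape=0000B1[B]   (P,B)→(Q,0,-1)
state=Q head=5 tape=0000B[1]0
Cell 2 holds 0 when M halts.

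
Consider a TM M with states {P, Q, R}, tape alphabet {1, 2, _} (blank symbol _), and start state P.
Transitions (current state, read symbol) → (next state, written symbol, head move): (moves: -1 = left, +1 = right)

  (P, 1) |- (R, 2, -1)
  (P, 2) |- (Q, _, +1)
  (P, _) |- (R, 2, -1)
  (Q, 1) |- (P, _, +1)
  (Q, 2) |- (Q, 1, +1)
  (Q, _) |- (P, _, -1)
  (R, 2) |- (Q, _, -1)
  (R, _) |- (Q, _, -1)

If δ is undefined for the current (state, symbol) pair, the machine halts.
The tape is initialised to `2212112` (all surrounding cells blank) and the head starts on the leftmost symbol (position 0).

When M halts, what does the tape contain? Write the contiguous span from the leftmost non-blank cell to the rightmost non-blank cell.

state=P head=0 tape=[2]212112   (P,2)→(Q,_,+1)
state=Q head=1 tape=_[2]12112   (Q,2)→(Q,1,+1)
state=Q head=2 tape=_1[1]2112   (Q,1)→(P,_,+1)
state=P head=3 tape=_1_[2]112   (P,2)→(Q,_,+1)
state=Q head=4 tape=_1__[1]12   (Q,1)→(P,_,+1)
state=P head=5 tape=_1___[1]2   (P,1)→(R,2,-1)
state=R head=4 tape=_1__[_]22   (R,_)→(Q,_,-1)
state=Q head=3 tape=_1_[_]_22   (Q,_)→(P,_,-1)
state=P head=2 tape=_1[_]__22   (P,_)→(R,2,-1)
state=R head=1 tape=_[1]2__22
The non-blank tape span at halt is 12__22.

12__22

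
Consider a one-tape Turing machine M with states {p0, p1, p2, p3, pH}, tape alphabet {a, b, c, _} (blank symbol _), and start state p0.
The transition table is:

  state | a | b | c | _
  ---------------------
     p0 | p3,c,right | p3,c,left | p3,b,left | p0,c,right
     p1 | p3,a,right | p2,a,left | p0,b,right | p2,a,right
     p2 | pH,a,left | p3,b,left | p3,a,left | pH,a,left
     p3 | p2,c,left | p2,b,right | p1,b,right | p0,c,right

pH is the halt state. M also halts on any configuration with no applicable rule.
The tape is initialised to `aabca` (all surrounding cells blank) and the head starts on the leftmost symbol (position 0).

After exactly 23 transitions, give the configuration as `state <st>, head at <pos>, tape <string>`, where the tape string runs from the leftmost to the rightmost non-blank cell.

state=p0 head=0 tape=__[a]abca   (p0,a)→(p3,c,right)
state=p3 head=1 tape=__c[a]bca   (p3,a)→(p2,c,left)
state=p2 head=0 tape=__[c]cbca   (p2,c)→(p3,a,left)
state=p3 head=-1 tape=_[_]acbca   (p3,_)→(p0,c,right)
state=p0 head=0 tape=_c[a]cbca   (p0,a)→(p3,c,right)
state=p3 head=1 tape=_cc[c]bca   (p3,c)→(p1,b,right)
state=p1 head=2 tape=_ccb[b]ca   (p1,b)→(p2,a,left)
state=p2 head=1 tape=_cc[b]aca   (p2,b)→(p3,b,left)
state=p3 head=0 tape=_c[c]baca   (p3,c)→(p1,b,right)
state=p1 head=1 tape=_cb[b]aca   (p1,b)→(p2,a,left)
state=p2 head=0 tape=_c[b]aaca   (p2,b)→(p3,b,left)
state=p3 head=-1 tape=_[c]baaca   (p3,c)→(p1,b,right)
state=p1 head=0 tape=_b[b]aaca   (p1,b)→(p2,a,left)
state=p2 head=-1 tape=_[b]aaaca   (p2,b)→(p3,b,left)
state=p3 head=-2 tape=[_]baaaca   (p3,_)→(p0,c,right)
state=p0 head=-1 tape=c[b]aaaca   (p0,b)→(p3,c,left)
state=p3 head=-2 tape=[c]caaaca   (p3,c)→(p1,b,right)
state=p1 head=-1 tape=b[c]aaaca   (p1,c)→(p0,b,right)
state=p0 head=0 tape=bb[a]aaca   (p0,a)→(p3,c,right)
state=p3 head=1 tape=bbc[a]aca   (p3,a)→(p2,c,left)
state=p2 head=0 tape=bb[c]caca   (p2,c)→(p3,a,left)
state=p3 head=-1 tape=b[b]acaca   (p3,b)→(p2,b,right)
state=p2 head=0 tape=bb[a]caca   (p2,a)→(pH,a,left)
state=pH head=-1 tape=b[b]acaca
After 23 steps: state pH, head at -1, tape bbacaca.

state pH, head at -1, tape bbacaca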